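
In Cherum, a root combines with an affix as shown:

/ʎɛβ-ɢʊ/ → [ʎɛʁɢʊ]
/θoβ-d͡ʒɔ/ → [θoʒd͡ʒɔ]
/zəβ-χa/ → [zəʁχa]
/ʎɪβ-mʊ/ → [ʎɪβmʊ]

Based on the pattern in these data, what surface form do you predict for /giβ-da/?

The data show regressive place assimilation: /β/ → [ʁ] before /ɢ/; /β/ → [ʒ] before /d͡ʒ/; /β/ → [ʁ] before /χ/. In each pair only place changes, matching the following consonant, while manner and voice stay constant.
No alternation appears in [ʎɪβmʊ]: there the adjacent consonants already agree in place (/β/ and /m/ are both bilabial), so this form is consistent with the same rule.
The rule targets /β/ (voiced bilabial fricative), which sits before the trigger /d/ (alveolar).
Changing only its place to alveolar gives [z] — the voiced alveolar fricative.

[gizda]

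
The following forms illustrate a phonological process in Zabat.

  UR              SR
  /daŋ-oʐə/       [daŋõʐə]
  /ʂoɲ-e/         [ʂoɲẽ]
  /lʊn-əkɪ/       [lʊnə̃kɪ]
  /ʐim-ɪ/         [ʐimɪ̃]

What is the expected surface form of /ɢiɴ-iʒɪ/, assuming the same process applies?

The data show progressive nasality assimilation (vowel nasalisation): /o/ → [õ] after /ŋ/; /e/ → [ẽ] after /ɲ/; /ə/ → [ə̃] after /n/; /ɪ/ → [ɪ̃] after /m/ — a vowel is nasalised by an immediately preceding nasal consonant.
/i/ sits next to the nasal /ɴ/ and is therefore nasalised to [ĩ].

[ɢiɴĩʒɪ]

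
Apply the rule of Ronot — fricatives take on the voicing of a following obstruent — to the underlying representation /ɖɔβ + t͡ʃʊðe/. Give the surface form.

[ɖɔɸt͡ʃʊðe]

/β/ is a voiced bilabial fricative. The following trigger /t͡ʃ/ is voiceless, so /β/ must become voiceless as well.
A voiceless bilabial fricative is [ɸ], so the surface segment is [ɸ].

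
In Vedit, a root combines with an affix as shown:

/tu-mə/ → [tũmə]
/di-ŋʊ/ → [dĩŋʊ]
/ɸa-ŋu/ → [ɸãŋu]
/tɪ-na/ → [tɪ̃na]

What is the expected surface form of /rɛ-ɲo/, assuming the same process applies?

The data show regressive nasality assimilation (vowel nasalisation): /u/ → [ũ] before /m/; /i/ → [ĩ] before /ŋ/; /a/ → [ã] before /ŋ/; /ɪ/ → [ɪ̃] before /n/ — a vowel is nasalised by an immediately following nasal consonant.
/ɛ/ sits next to the nasal /ɲ/ and is therefore nasalised to [ɛ̃].

[rɛ̃ɲo]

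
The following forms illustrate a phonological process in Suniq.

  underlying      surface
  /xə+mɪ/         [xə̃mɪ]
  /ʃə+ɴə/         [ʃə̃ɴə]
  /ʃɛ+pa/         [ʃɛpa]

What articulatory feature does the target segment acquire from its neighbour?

nasality

The vowel /ə/ surfaces as nasalised [ə̃] next to the following nasal /m/ — it has acquired the [+nasal] feature of its neighbour.
Likewise in the remaining data: /ə/ → [ə̃] before /ɴ/ — each time a vowel is nasalised next to a following nasal.
No change occurs in [ʃɛpa] because the vowel at the boundary is adjacent to an oral consonant, not a nasal (/ɛ/ next to /p/).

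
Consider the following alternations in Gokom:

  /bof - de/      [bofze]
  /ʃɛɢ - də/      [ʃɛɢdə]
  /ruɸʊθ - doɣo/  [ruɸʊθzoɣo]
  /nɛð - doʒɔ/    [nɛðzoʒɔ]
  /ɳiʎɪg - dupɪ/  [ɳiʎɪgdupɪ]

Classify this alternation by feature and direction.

progressive manner assimilation

Underlying /d/ is realised as [z] next to /f/; /f/ itself does not change.
/d/ is a stop while /f/ is a fricative; the output [z] is a fricative, matching the trigger — so the feature that spreads is manner.
Place and voice are unchanged, so the assimilation is partial, not total.
The other alternating forms pattern the same way: /d/ → [z] after /θ/ (stop → fricative, matching a fricative); /d/ → [z] after /ð/ (stop → fricative, matching a fricative) — only manner changes, and always toward the preceding segment.
No alternation appears in [ʃɛɢdə], [ɳiʎɪgdupɪ]: there the adjacent consonants already agree in manner (/d/ and /ɢ/ are both stops; /d/ and /g/ are both stops), so these forms are consistent with the same rule.
Since the segment that changes follows the conditioning segment, the assimilation is progressive.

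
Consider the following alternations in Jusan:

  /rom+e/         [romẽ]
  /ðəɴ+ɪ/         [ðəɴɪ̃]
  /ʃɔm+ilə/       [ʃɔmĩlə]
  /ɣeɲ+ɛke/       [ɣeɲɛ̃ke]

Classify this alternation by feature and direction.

progressive nasality assimilation (vowel nasalisation)

The vowel /e/ surfaces as nasalised [ẽ] next to the preceding nasal /m/ — it has acquired the [+nasal] feature of its neighbour.
The other forms show the same pattern: /ɪ/ → [ɪ̃] after /ɴ/; /i/ → [ĩ] after /m/; /ɛ/ → [ɛ̃] after /ɲ/ — each time a vowel is nasalised next to a preceding nasal.
Because the conditioning nasal is to the left of the vowel that changes, the process is progressive (perseverative).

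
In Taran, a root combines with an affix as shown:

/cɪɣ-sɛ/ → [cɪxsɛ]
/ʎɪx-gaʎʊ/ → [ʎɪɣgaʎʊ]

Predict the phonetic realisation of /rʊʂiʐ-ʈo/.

[rʊʂiʂʈo]

The data show regressive voicing assimilation: /ɣ/ → [x] before /s/; /x/ → [ɣ] before /g/. In each pair only voicing changes, matching the following consonant, while place and manner stay constant.
The rule targets /ʐ/ (voiced retroflex fricative), which sits before the trigger /ʈ/ (voiceless).
A voiceless retroflex fricative is [ʂ], so the surface segment is [ʂ].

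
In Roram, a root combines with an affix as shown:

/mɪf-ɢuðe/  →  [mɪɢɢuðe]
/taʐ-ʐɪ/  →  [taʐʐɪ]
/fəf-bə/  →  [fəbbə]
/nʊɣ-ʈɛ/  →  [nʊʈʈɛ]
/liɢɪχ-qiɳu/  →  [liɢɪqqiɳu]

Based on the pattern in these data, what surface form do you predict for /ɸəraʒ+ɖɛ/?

The data show regressive total assimilation (/f/ → [ɢ] before /ɢ/; /f/ → [b] before /b/; /ɣ/ → [ʈ] before /ʈ/; /χ/ → [q] before /q/): in every case the target segment becomes identical to its following neighbour, copying more than a single feature.
In [taʐʐɪ] the two consonants at the boundary are already identical (/ʐ/ + /ʐ/), so the rule applies vacuously and nothing changes.
/ʒ/ is the segment targeted by the rule; it sits immediately before /ɖ/, so it assimilates completely and surfaces as [ɖ].

[ɸəraɖɖɛ]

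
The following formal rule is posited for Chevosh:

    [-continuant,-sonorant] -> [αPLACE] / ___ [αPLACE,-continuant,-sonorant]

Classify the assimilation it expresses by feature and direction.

regressive place assimilation

The rule copies the place features (abbreviated [PLACE]) from the environment onto the target, so the assimilating feature is place.
The conditioning segment sits to the right of the focus bar, meaning the trigger follows the segment that changes — regressive assimilation.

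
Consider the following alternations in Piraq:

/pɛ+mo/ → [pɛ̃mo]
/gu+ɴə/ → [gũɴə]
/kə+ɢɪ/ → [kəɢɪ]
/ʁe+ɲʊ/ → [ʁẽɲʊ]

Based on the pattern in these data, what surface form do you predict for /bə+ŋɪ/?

The data show regressive nasality assimilation (vowel nasalisation): /ɛ/ → [ɛ̃] before /m/; /u/ → [ũ] before /ɴ/; /e/ → [ẽ] before /ɲ/ — a vowel is nasalised by an immediately following nasal consonant.
No change occurs in [kəɢɪ] because the vowel at the boundary is adjacent to an oral consonant, not a nasal (/ə/ next to /ɢ/).
/ə/ sits next to the nasal /ŋ/ and is therefore nasalised to [ə̃].

[bə̃ŋɪ]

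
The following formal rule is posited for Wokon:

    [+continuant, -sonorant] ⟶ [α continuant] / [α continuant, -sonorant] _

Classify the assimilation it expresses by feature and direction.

progressive manner assimilation

The shared variable α links the value of [continuant] on the target to that of the neighbouring obstruent. [continuant] distinguishes stops from fricatives — a manner-of-articulation feature — so this is manner assimilation.
The conditioning segment sits to the left of the focus bar, meaning the trigger precedes the segment that changes — progressive assimilation.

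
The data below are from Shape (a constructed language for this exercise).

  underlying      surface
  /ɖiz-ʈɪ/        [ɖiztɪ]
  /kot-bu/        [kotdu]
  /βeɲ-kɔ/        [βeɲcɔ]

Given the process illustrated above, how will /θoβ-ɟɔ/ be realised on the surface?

The data show progressive place assimilation: /ʈ/ → [t] after /z/; /b/ → [d] after /t/; /k/ → [c] after /ɲ/. In each pair only place changes, matching the preceding consonant, while manner and voice stay constant.
The rule targets /ɟ/ (voiced palatal stop), which sits after the trigger /β/ (bilabial).
Changing only its place to bilabial gives [b] — the voiced bilabial stop.

[θoβbɔ]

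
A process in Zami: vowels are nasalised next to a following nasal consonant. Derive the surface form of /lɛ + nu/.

The vowel /ɛ/ is adjacent to the following nasal /n/, so it acquires [+nasal] and surfaces as [ɛ̃].

[lɛ̃nu]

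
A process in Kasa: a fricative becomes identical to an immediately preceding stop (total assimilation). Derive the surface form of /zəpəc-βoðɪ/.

/β/ is the segment targeted by the rule; it sits immediately after /c/, so it assimilates completely and surfaces as [c].

[zəpəccoðɪ]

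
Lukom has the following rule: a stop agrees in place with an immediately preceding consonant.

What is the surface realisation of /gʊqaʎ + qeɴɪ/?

/q/ is a voiceless uvular stop. The preceding trigger /ʎ/ is palatal, so /q/ must become palatal as well.
The voiceless palatal stop is [c], so /q/ → [c].

[gʊqaʎceɴɪ]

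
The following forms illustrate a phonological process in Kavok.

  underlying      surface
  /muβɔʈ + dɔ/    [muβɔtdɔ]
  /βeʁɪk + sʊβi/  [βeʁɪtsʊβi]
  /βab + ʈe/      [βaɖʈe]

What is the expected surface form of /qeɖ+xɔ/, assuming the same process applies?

The data show regressive place assimilation: /ʈ/ → [t] before /d/; /k/ → [t] before /s/; /b/ → [ɖ] before /ʈ/. In each pair only place changes, matching the following consonant, while manner and voice stay constant.
The rule targets /ɖ/ (voiced retroflex stop), which sits before the trigger /x/ (velar).
The voiced velar stop is [g], so /ɖ/ → [g].

[qegxɔ]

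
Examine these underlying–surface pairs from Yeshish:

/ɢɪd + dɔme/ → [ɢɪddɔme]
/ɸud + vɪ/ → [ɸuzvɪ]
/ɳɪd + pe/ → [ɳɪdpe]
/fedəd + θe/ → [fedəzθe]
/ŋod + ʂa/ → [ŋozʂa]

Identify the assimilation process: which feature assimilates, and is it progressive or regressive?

regressive manner assimilation

Comparing underlying and surface forms, /d/ → [z] is the alternation; the neighbouring /v/ is constant.
The change stop → fricative matches the manner of the following /v/, identifying this as manner assimilation.
Place and voice are unchanged, so the assimilation is partial, not total.
The other alternating forms pattern the same way: /d/ → [z] before /θ/ (stop → fricative, matching a fricative); /d/ → [z] before /ʂ/ (stop → fricative, matching a fricative) — only manner changes, and always toward the following segment.
Nothing changes in [ɢɪddɔme], [ɳɪdpe]: there the adjacent consonants already agree in manner (/d/ and /d/ are both stops; /d/ and /p/ are both stops), so these forms are consistent with the same rule.
The trigger is the following segment, so the direction is regressive (anticipatory).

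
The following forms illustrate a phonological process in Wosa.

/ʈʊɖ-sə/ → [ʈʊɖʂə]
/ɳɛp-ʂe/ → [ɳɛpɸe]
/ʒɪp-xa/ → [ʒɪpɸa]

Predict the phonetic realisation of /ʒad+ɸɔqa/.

The data show progressive place assimilation: /s/ → [ʂ] after /ɖ/; /ʂ/ → [ɸ] after /p/; /x/ → [ɸ] after /p/. In each pair only place changes, matching the preceding consonant, while manner and voice stay constant.
The rule targets /ɸ/ (voiceless bilabial fricative), which sits after the trigger /d/ (alveolar).
The voiceless alveolar fricative is [s], so /ɸ/ → [s].

[ʒadsɔqa]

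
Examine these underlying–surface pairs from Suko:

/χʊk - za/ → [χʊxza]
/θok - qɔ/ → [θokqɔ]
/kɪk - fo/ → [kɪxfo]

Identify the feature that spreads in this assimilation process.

Comparing underlying and surface forms, /k/ → [x] is the alternation; the neighbouring /z/ is constant.
/k/ is a stop while /z/ is a fricative; the output [x] is a fricative, matching the trigger — so the feature that spreads is manner.
Checking the remaining alternation: /k/ → [x] before /f/ (stop → fricative, matching a fricative) — only manner changes, and always toward the following segment.
No alternation appears in [θokqɔ]: there the adjacent consonants already agree in manner (/k/ and /q/ are both stops), so this form is consistent with the same rule.

manner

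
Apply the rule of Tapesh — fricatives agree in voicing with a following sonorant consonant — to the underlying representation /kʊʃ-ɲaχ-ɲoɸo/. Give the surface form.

/ʃ/ is a voiceless postalveolar fricative. The following trigger /ɲ/ is voiced, so /ʃ/ must become voiced as well.
A voiced postalveolar fricative is [ʒ], so the surface segment is [ʒ].
The same rule applies at the second boundary: /χ/ → [ʁ] next to /ɲ/.

[kʊʒɲaʁɲoɸo]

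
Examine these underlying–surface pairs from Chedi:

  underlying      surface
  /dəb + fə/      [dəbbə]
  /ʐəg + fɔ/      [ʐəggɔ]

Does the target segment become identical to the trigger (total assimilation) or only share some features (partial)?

total assimilation

Underlying /f/ is realised as [b] next to /b/; /b/ itself does not change.
The output [b] is identical to the trigger /b/ — every feature (place, manner, voicing) has been copied — so this is total assimilation.
The remaining alternation confirms this: /f/ → [g] after /g/ — in each case the output is a copy of the preceding consonant.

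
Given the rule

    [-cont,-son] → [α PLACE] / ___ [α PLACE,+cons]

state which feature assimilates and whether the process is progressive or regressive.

The rule copies the place features (abbreviated [PLACE]) from the environment onto the target, so the assimilating feature is place.
The conditioning segment sits to the right of the focus bar, meaning the trigger follows the segment that changes — regressive assimilation.

regressive place assimilation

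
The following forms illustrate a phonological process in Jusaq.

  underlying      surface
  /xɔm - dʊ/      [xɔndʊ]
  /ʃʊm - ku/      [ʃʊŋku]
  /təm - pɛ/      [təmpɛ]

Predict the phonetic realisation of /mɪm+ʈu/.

[mɪɳʈu]

The data show regressive place assimilation: /m/ → [n] before /d/; /m/ → [ŋ] before /k/. In each pair only place changes, matching the following consonant, while manner and voice stay constant.
No alternation appears in [təmpɛ]: there the adjacent consonants already agree in place (/m/ and /p/ are both bilabial), so this form is consistent with the same rule.
The rule targets /m/ (voiced bilabial nasal), which sits before the trigger /ʈ/ (retroflex).
Changing only its place to retroflex gives [ɳ] — the voiced retroflex nasal.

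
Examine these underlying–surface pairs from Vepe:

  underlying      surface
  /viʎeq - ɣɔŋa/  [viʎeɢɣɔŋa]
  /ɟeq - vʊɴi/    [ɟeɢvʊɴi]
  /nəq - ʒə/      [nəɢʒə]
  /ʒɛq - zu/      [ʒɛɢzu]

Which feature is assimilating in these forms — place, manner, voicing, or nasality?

The segment that alternates is /q/, which surfaces as [ɢ] when adjacent to /ɣ/.
The change voiceless → voiced matches the voicing of the following /ɣ/, identifying this as voicing assimilation.
Checking the remaining alternations: /q/ → [ɢ] before /v/ (voiceless → voiced, matching voiced); /q/ → [ɢ] before /ʒ/ (voiceless → voiced, matching voiced); /q/ → [ɢ] before /z/ (voiceless → voiced, matching voiced) — only voicing changes, and always toward the following segment.

voicing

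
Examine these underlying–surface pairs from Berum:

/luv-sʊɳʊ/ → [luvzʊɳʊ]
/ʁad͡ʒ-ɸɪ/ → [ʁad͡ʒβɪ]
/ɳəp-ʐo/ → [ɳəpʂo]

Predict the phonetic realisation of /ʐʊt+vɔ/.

The data show progressive voicing assimilation: /s/ → [z] after /v/; /ɸ/ → [β] after /d͡ʒ/; /ʐ/ → [ʂ] after /p/. In each pair only voicing changes, matching the preceding consonant, while place and manner stay constant.
The rule targets /v/ (voiced labiodental fricative), which sits after the trigger /t/ (voiceless).
A voiceless labiodental fricative is [f], so the surface segment is [f].

[ʐʊtfɔ]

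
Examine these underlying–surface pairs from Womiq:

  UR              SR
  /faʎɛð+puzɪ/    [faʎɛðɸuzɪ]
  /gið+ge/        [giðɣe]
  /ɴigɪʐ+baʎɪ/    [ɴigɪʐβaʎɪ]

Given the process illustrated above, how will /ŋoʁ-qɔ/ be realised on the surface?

The data show progressive manner assimilation: /p/ → [ɸ] after /ð/; /g/ → [ɣ] after /ð/; /b/ → [β] after /ʐ/. In each pair only manner changes, matching the preceding consonant, while place and voice stay constant.
The rule targets /q/ (voiceless uvular stop), which sits after the trigger /ʁ/ (fricative).
A voiceless uvular fricative is [χ], so the surface segment is [χ].

[ŋoʁχɔ]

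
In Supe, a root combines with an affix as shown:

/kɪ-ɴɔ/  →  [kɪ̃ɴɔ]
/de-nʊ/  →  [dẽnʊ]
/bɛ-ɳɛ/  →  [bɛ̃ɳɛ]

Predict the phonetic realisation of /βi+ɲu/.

[βĩɲu]

The data show regressive nasality assimilation (vowel nasalisation): /ɪ/ → [ɪ̃] before /ɴ/; /e/ → [ẽ] before /n/; /ɛ/ → [ɛ̃] before /ɳ/ — a vowel is nasalised by an immediately following nasal consonant.
The vowel /i/ is adjacent to the following nasal /ɲ/, so it acquires [+nasal] and surfaces as [ĩ].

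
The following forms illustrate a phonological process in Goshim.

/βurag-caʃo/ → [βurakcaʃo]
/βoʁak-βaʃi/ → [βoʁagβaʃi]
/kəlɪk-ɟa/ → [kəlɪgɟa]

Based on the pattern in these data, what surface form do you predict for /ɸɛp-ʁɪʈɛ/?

[ɸɛbʁɪʈɛ]

The data show regressive voicing assimilation: /g/ → [k] before /c/; /k/ → [g] before /β/; /k/ → [g] before /ɟ/. In each pair only voicing changes, matching the following consonant, while place and manner stay constant.
/p/ is a voiceless bilabial stop. The following trigger /ʁ/ is voiced, so /p/ must become voiced as well.
A voiced bilabial stop is [b], so the surface segment is [b].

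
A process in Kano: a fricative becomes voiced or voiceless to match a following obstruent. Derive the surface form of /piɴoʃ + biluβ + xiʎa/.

[piɴoʒbiluɸxiʎa]

/ʃ/ is a voiceless postalveolar fricative. The following trigger /b/ is voiced, so /ʃ/ must become voiced as well.
The voiced postalveolar fricative is [ʒ], so /ʃ/ → [ʒ].
At the second juncture, /β/ likewise becomes [ɸ] adjacent to /x/.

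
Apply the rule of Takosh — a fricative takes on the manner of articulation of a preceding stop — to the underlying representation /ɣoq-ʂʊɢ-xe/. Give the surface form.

/ʂ/ is a voiceless retroflex fricative. The preceding trigger /q/ is a stop, so /ʂ/ must become a stop as well.
A voiceless retroflex stop is [ʈ], so the surface segment is [ʈ].
At the second juncture, /x/ likewise becomes [k] adjacent to /ɢ/.

[ɣoqʈʊɢke]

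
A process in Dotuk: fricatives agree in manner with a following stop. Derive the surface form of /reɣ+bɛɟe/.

/ɣ/ is a voiced velar fricative. The following trigger /b/ is a stop, so /ɣ/ must become a stop as well.
The voiced velar stop is [g], so /ɣ/ → [g].

[regbɛɟe]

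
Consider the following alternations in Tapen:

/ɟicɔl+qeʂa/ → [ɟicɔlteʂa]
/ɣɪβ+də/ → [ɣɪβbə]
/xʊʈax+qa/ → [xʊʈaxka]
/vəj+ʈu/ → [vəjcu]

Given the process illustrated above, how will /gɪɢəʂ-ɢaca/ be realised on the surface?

The data show progressive place assimilation: /q/ → [t] after /l/; /d/ → [b] after /β/; /q/ → [k] after /x/; /ʈ/ → [c] after /j/. In each pair only place changes, matching the preceding consonant, while manner and voice stay constant.
/ɢ/ is a voiced uvular stop. The preceding trigger /ʂ/ is retroflex, so /ɢ/ must become retroflex as well.
Changing only its place to retroflex gives [ɖ] — the voiced retroflex stop.

[gɪɢəʂɖaca]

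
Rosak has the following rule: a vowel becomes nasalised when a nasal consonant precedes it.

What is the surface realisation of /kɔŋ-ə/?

[kɔŋə̃]

The vowel /ə/ is adjacent to the preceding nasal /ŋ/, so it acquires [+nasal] and surfaces as [ə̃].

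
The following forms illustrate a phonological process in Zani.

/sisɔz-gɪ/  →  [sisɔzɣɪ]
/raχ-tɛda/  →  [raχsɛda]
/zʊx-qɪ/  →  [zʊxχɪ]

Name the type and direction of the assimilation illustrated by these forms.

progressive manner assimilation

The segment that alternates is /g/, which surfaces as [ɣ] when adjacent to /z/.
/g/ is a stop while /z/ is a fricative; the output [ɣ] is a fricative, matching the trigger — so the feature that spreads is manner.
Place and voice are unchanged, so the assimilation is partial, not total.
The same holds elsewhere in the data: /t/ → [s] after /χ/ (stop → fricative, matching a fricative); /q/ → [χ] after /x/ (stop → fricative, matching a fricative) — only manner changes, and always toward the preceding segment.
The trigger is the preceding segment, so the direction is progressive (perseverative).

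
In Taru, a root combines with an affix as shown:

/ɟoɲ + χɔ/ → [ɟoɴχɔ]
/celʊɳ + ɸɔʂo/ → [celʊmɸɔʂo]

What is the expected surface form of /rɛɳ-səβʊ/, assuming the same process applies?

The data show regressive place assimilation: /ɲ/ → [ɴ] before /χ/; /ɳ/ → [m] before /ɸ/. In each pair only place changes, matching the following consonant, while manner and voice stay constant.
The rule targets /ɳ/ (voiced retroflex nasal), which sits before the trigger /s/ (alveolar).
A voiced alveolar nasal is [n], so the surface segment is [n].

[rɛnsəβʊ]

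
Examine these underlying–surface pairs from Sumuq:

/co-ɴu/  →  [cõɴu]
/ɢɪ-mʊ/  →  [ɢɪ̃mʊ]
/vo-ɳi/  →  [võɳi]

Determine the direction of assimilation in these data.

regressive

The vowel /o/ surfaces as nasalised [õ] next to the following nasal /ɴ/ — it has acquired the [+nasal] feature of its neighbour.
Likewise in the remaining data: /ɪ/ → [ɪ̃] before /m/; /o/ → [õ] before /ɳ/ — each time a vowel is nasalised next to a following nasal.
Because the conditioning nasal is to the right of the vowel that changes, the process is regressive (anticipatory).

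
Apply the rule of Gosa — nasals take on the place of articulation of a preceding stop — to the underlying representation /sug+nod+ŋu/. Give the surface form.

/n/ is a voiced alveolar nasal. The preceding trigger /g/ is velar, so /n/ must become velar as well.
The voiced velar nasal is [ŋ], so /n/ → [ŋ].
At the second juncture, /ŋ/ likewise becomes [n] adjacent to /d/.

[sugŋodnu]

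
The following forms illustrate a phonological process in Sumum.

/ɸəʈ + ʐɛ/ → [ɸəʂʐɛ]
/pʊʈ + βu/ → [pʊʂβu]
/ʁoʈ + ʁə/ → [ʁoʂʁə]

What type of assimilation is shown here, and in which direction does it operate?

regressive manner assimilation

The segment that alternates is /ʈ/, which surfaces as [ʂ] when adjacent to /ʐ/.
/ʈ/ is a stop while /ʐ/ is a fricative; the output [ʂ] is a fricative, matching the trigger — so the feature that spreads is manner.
Place and voice are unchanged, so the assimilation is partial, not total.
Checking the remaining alternations: /ʈ/ → [ʂ] before /β/ (stop → fricative, matching a fricative); /ʈ/ → [ʂ] before /ʁ/ (stop → fricative, matching a fricative) — only manner changes, and always toward the following segment.
Since the segment that changes precedes the conditioning segment, the assimilation is regressive.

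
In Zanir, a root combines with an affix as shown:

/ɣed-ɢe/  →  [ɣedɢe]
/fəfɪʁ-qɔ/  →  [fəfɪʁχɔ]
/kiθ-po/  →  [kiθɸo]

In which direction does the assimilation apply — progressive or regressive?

progressive

Comparing underlying and surface forms, /q/ → [χ] is the alternation; the neighbouring /ʁ/ is constant.
/q/ is a stop while /ʁ/ is a fricative; the output [χ] is a fricative, matching the trigger — so the feature that spreads is manner.
Checking the remaining alternation: /p/ → [ɸ] after /θ/ (stop → fricative, matching a fricative) — only manner changes, and always toward the preceding segment.
Nothing changes in [ɣedɢe]: there the adjacent consonants already agree in manner (/ɢ/ and /d/ are both stops), so this form is consistent with the same rule.
The trigger is the preceding segment, so the direction is progressive (perseverative).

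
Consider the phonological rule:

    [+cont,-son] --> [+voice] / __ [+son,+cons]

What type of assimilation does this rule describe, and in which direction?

regressive voicing assimilation

The target ([+cont,-son], fricatives) acquires [+voice] next to a sonorant consonant ([+son,+cons]) — it takes on the voicing of its neighbour, so the feature that spreads is voicing.
Since the environment is written after the underscore, the trigger follows the target; the direction is regressive.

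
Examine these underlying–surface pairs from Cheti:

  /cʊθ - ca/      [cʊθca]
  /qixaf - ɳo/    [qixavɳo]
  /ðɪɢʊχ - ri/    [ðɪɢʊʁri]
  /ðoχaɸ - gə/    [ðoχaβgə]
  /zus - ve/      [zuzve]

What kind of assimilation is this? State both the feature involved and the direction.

Comparing underlying and surface forms, /f/ → [v] is the alternation; the neighbouring /ɳ/ is constant.
The change voiceless → voiced matches the voicing of the following /ɳ/, identifying this as voicing assimilation.
Place and manner are unchanged, so the assimilation is partial, not total.
Checking the remaining alternations: /χ/ → [ʁ] before /r/ (voiceless → voiced, matching voiced); /ɸ/ → [β] before /g/ (voiceless → voiced, matching voiced); /s/ → [z] before /v/ (voiceless → voiced, matching voiced) — only voicing changes, and always toward the following segment.
Nothing changes in [cʊθca]: there the adjacent consonants already agree in voicing (/θ/ and /c/ are both voiceless), so this form is consistent with the same rule.
The trigger is the following segment, so the direction is regressive (anticipatory).

regressive voicing assimilation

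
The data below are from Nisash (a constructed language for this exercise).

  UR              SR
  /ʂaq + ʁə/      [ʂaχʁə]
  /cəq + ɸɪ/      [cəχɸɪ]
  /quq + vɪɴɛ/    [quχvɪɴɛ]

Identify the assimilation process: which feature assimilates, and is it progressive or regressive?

regressive manner assimilation

The segment that alternates is /q/, which surfaces as [χ] when adjacent to /ʁ/.
/q/ is a stop while /ʁ/ is a fricative; the output [χ] is a fricative, matching the trigger — so the feature that spreads is manner.
Place and voice are unchanged, so the assimilation is partial, not total.
The same holds elsewhere in the data: /q/ → [χ] before /ɸ/ (stop → fricative, matching a fricative); /q/ → [χ] before /v/ (stop → fricative, matching a fricative) — only manner changes, and always toward the following segment.
The trigger is the following segment, so the direction is regressive (anticipatory).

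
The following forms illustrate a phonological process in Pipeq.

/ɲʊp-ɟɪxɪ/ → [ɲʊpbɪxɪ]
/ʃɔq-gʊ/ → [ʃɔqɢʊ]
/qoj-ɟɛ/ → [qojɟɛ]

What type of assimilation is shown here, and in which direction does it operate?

Underlying /ɟ/ is realised as [b] next to /p/; /p/ itself does not change.
The change palatal → bilabial matches the place of the preceding /p/, identifying this as place assimilation.
Manner and voice are unchanged, so the assimilation is partial, not total.
The other alternating form patterns the same way: /g/ → [ɢ] after /q/ (velar → uvular, matching uvular) — only place changes, and always toward the preceding segment.
Nothing changes in [qojɟɛ]: there the adjacent consonants already agree in place (/ɟ/ and /j/ are both palatal), so this form is consistent with the same rule.
The trigger is the preceding segment, so the direction is progressive (perseverative).

progressive place assimilation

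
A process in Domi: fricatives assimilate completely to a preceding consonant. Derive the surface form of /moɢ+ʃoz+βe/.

/ʃ/ is the segment targeted by the rule; it sits immediately after /ɢ/, so it assimilates completely and surfaces as [ɢ].
At the second juncture, /β/ likewise becomes [z] adjacent to /z/.

[moɢɢozze]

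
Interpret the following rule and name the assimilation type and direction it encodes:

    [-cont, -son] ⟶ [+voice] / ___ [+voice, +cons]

The structural change is [+voice], and the conditioning segment [+voice, +cons] (a voiced consonant) is itself voiced, so the target comes to share the voicing of its neighbour — voicing assimilation.
The conditioning segment sits to the right of the focus bar, meaning the trigger follows the segment that changes — regressive assimilation.

regressive voicing assimilation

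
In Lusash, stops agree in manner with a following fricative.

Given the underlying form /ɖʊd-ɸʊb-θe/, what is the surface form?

[ɖʊzɸʊβθe]

/d/ is a voiced alveolar stop. The following trigger /ɸ/ is a fricative, so /d/ must become a fricative as well.
A voiced alveolar fricative is [z], so the surface segment is [z].
At the second juncture, /b/ likewise becomes [β] adjacent to /θ/.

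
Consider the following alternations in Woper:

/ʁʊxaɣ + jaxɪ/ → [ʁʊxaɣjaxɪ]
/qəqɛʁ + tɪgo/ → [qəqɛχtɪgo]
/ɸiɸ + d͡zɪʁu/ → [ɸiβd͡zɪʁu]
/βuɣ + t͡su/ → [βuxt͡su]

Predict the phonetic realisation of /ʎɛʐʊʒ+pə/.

The data show regressive voicing assimilation: /ʁ/ → [χ] before /t/; /ɸ/ → [β] before /d͡z/; /ɣ/ → [x] before /t͡s/. In each pair only voicing changes, matching the following consonant, while place and manner stay constant.
Nothing changes in [ʁʊxaɣjaxɪ]: there the adjacent consonants already agree in voicing (/ɣ/ and /j/ are both voiced), so this form is consistent with the same rule.
/ʒ/ is a voiced postalveolar fricative. The following trigger /p/ is voiceless, so /ʒ/ must become voiceless as well.
A voiceless postalveolar fricative is [ʃ], so the surface segment is [ʃ].

[ʎɛʐʊʃpə]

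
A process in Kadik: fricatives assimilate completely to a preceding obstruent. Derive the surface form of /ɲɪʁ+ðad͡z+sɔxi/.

/ð/ is the segment targeted by the rule; it sits immediately after /ʁ/, so it assimilates completely and surfaces as [ʁ].
The same rule applies at the second boundary: /s/ → [d͡z] next to /d͡z/.

[ɲɪʁʁad͡zd͡zɔxi]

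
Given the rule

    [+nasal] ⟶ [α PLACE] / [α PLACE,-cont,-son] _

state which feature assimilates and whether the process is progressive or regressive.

progressive place assimilation

The shared variable α links the value of the place features (abbreviated [PLACE]) on the target to the same value on the neighbouring segment, so place is the feature that assimilates.
The conditioning segment sits to the left of the focus bar, meaning the trigger precedes the segment that changes — progressive assimilation.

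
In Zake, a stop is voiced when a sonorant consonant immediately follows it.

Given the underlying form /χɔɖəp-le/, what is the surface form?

[χɔɖəble]

/p/ is a voiceless bilabial stop. The following trigger /l/ is voiced, so /p/ must become voiced as well.
A voiced bilabial stop is [b], so the surface segment is [b].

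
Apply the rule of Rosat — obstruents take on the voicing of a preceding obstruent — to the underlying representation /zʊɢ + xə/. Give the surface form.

The rule targets /x/ (voiceless velar fricative), which sits after the trigger /ɢ/ (voiced).
The voiced velar fricative is [ɣ], so /x/ → [ɣ].

[zʊɢɣə]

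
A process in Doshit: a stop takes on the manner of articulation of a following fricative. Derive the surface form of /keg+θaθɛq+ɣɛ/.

[keɣθaθɛχɣɛ]

/g/ is a voiced velar stop. The following trigger /θ/ is a fricative, so /g/ must become a fricative as well.
Changing only its manner to fricative gives [ɣ] — the voiced velar fricative.
The same rule applies at the second boundary: /q/ → [χ] next to /ɣ/.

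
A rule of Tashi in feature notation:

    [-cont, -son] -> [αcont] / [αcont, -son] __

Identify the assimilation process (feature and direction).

The shared variable α links the value of [cont] on the target to that of the neighbouring obstruent. [cont] distinguishes stops from fricatives — a manner-of-articulation feature — so this is manner assimilation.
Since the environment is written before the underscore, the trigger precedes the target; the direction is progressive.

progressive manner assimilation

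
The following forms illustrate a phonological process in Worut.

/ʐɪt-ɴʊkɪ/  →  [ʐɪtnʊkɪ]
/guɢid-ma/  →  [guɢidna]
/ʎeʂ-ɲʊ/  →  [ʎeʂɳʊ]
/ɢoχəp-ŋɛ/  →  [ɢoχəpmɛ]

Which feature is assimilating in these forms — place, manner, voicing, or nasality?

Underlying /ɴ/ is realised as [n] next to /t/; /t/ itself does not change.
/ɴ/ is uvular while /t/ is alveolar; the output [n] is alveolar, matching the trigger — so the feature that spreads is place.
Checking the remaining alternations: /m/ → [n] after /d/ (bilabial → alveolar, matching alveolar); /ɲ/ → [ɳ] after /ʂ/ (palatal → retroflex, matching retroflex); /ŋ/ → [m] after /p/ (velar → bilabial, matching bilabial) — only place changes, and always toward the preceding segment.

place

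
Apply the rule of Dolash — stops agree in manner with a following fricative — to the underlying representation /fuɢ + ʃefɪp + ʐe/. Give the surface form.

[fuʁʃefɪɸʐe]

The rule targets /ɢ/ (voiced uvular stop), which sits before the trigger /ʃ/ (fricative).
A voiced uvular fricative is [ʁ], so the surface segment is [ʁ].
The same rule applies at the second boundary: /p/ → [ɸ] next to /ʐ/.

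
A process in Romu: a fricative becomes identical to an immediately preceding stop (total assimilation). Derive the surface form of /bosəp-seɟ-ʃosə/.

[bosəppeɟɟosə]

/s/ is the segment targeted by the rule; it sits immediately after /p/, so it assimilates completely and surfaces as [p].
The same rule applies at the second boundary: /ʃ/ → [ɟ] next to /ɟ/.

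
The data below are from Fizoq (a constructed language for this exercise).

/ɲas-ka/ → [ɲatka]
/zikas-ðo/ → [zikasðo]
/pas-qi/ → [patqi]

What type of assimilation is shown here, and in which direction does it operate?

regressive manner assimilation

Comparing underlying and surface forms, /s/ → [t] is the alternation; the neighbouring /k/ is constant.
The change fricative → stop matches the manner of the following /k/, identifying this as manner assimilation.
Place and voice are unchanged, so the assimilation is partial, not total.
Checking the remaining alternation: /s/ → [t] before /q/ (fricative → stop, matching a stop) — only manner changes, and always toward the following segment.
No alternation appears in [zikasðo]: there the adjacent consonants already agree in manner (/s/ and /ð/ are both fricatives), so this form is consistent with the same rule.
Since the segment that changes precedes the conditioning segment, the assimilation is regressive.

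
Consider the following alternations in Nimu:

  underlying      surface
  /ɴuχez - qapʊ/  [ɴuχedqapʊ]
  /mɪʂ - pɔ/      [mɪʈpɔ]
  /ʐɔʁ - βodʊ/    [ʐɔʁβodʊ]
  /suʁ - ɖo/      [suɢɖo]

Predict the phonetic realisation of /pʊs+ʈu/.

The data show regressive manner assimilation: /z/ → [d] before /q/; /ʂ/ → [ʈ] before /p/; /ʁ/ → [ɢ] before /ɖ/. In each pair only manner changes, matching the following consonant, while place and voice stay constant.
No alternation appears in [ʐɔʁβodʊ]: there the adjacent consonants already agree in manner (/ʁ/ and /β/ are both fricatives), so this form is consistent with the same rule.
The rule targets /s/ (voiceless alveolar fricative), which sits before the trigger /ʈ/ (stop).
Changing only its manner to stop gives [t] — the voiceless alveolar stop.

[pʊtʈu]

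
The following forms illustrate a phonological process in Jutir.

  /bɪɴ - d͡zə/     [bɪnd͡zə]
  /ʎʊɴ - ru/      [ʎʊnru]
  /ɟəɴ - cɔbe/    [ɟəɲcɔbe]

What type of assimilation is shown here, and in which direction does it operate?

regressive place assimilation

Underlying /ɴ/ is realised as [n] next to /d͡z/; /d͡z/ itself does not change.
/ɴ/ is uvular while /d͡z/ is alveolar; the output [n] is alveolar, matching the trigger — so the feature that spreads is place.
Manner and voice are unchanged, so the assimilation is partial, not total.
Checking the remaining alternations: /ɴ/ → [n] before /r/ (uvular → alveolar, matching alveolar); /ɴ/ → [ɲ] before /c/ (uvular → palatal, matching palatal) — only place changes, and always toward the following segment.
Since the segment that changes precedes the conditioning segment, the assimilation is regressive.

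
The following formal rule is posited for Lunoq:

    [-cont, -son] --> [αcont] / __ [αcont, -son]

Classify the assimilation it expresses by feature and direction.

regressive manner assimilation

The rule copies [cont] (continuancy) from the environment onto the target stops; since [±cont] encodes the stop/fricative manner contrast, the assimilating dimension is manner.
The conditioning segment sits to the right of the focus bar, meaning the trigger follows the segment that changes — regressive assimilation.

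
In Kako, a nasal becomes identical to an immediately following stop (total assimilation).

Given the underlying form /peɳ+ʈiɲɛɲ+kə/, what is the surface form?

[peʈʈiɲɛkkə]

/ɳ/ is the segment targeted by the rule; it sits immediately before /ʈ/, so it assimilates completely and surfaces as [ʈ].
At the second juncture, /ɲ/ likewise becomes [k] adjacent to /k/.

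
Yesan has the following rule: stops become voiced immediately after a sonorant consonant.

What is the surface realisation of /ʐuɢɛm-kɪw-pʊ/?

[ʐuɢɛmgɪwbʊ]

/k/ is a voiceless velar stop. The preceding trigger /m/ is voiced, so /k/ must become voiced as well.
Changing only its voicing to voiced gives [g] — the voiced velar stop.
The same rule applies at the second boundary: /p/ → [b] next to /w/.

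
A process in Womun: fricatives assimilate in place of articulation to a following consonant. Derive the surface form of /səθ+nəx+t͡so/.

The rule targets /θ/ (voiceless dental fricative), which sits before the trigger /n/ (alveolar).
Changing only its place to alveolar gives [s] — the voiceless alveolar fricative.
At the second juncture, /x/ likewise becomes [s] adjacent to /t͡s/.

[səsnəst͡so]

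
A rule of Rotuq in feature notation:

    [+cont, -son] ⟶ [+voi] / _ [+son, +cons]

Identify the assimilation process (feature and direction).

regressive voicing assimilation

The structural change is [+voi], and the conditioning segment [+son, +cons] (a sonorant consonant) is itself voiced, so the target comes to share the voicing of its neighbour — voicing assimilation.
The conditioning segment sits to the right of the focus bar, meaning the trigger follows the segment that changes — regressive assimilation.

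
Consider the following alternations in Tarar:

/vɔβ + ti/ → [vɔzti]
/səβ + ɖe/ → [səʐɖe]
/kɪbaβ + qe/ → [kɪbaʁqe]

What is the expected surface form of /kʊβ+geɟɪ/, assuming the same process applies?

[kʊɣgeɟɪ]

The data show regressive place assimilation: /β/ → [z] before /t/; /β/ → [ʐ] before /ɖ/; /β/ → [ʁ] before /q/. In each pair only place changes, matching the following consonant, while manner and voice stay constant.
The rule targets /β/ (voiced bilabial fricative), which sits before the trigger /g/ (velar).
Changing only its place to velar gives [ɣ] — the voiced velar fricative.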